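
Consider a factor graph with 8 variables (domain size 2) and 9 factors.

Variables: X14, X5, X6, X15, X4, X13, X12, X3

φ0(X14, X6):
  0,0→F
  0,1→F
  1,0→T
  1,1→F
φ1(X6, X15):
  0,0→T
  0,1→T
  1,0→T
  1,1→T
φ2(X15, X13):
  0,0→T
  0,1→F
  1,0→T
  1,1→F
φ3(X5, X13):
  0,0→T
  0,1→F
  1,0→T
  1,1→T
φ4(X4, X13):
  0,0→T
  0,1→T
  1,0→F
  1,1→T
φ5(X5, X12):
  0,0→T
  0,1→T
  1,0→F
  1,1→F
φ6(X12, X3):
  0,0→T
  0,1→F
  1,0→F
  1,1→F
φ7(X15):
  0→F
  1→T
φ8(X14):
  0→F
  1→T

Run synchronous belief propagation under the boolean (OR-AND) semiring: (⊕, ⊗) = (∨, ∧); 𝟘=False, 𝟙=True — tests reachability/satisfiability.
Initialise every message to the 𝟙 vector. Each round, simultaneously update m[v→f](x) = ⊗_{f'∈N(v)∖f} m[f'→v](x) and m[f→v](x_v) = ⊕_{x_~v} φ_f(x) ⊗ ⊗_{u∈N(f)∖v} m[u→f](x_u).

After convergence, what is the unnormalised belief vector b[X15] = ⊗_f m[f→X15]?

b[X15] = [F, T]

init: all messages = 𝟙 over 2 values
r1 m[φ0→X14] = [F, T]
r1 m[φ0→X6] = [T, F]
r1 m[φ1→X6] = [T, T]
r1 m[φ1→X15] = [T, T]
r1 m[φ2→X15] = [T, T]
r1 m[φ2→X13] = [T, F]
r1 m[φ3→X5] = [T, T]
r1 m[φ3→X13] = [T, T]
r1 m[φ4→X4] = [T, T]
r1 m[φ4→X13] = [T, T]
r1 m[φ5→X5] = [T, F]
r1 m[φ5→X12] = [T, T]
r1 m[φ6→X12] = [T, F]
r1 m[φ6→X3] = [T, F]
r1 m[φ7→X15] = [F, T]
r1 m[φ8→X14] = [F, T]
r1 m[X14→φ0] = [T, T]
r1 m[X14→φ8] = [T, T]
r1 m[X5→φ3] = [T, T]
r1 m[X5→φ5] = [T, T]
r1 m[X6→φ0] = [T, T]
r1 m[X6→φ1] = [T, T]
r1 m[X15→φ1] = [T, T]
r1 m[X15→φ2] = [T, T]
r1 m[X15→φ7] = [T, T]
r1 m[X4→φ4] = [T, T]
r1 m[X13→φ2] = [T, T]
r1 m[X13→φ3] = [T, T]
r1 m[X13→φ4] = [T, T]
r1 m[X12→φ5] = [T, T]
r1 m[X12→φ6] = [T, T]
r1 m[X3→φ6] = [T, T]
r2 m[φ0→X14] = [F, T]
r2 m[φ0→X6] = [T, F]
r2 m[φ1→X6] = [T, T]
r2 m[φ1→X15] = [T, T]
r2 m[φ2→X15] = [T, T]
r2 m[φ2→X13] = [T, F]
r2 m[φ3→X5] = [T, T]
r2 m[φ3→X13] = [T, T]
r2 m[φ4→X4] = [T, T]
r2 m[φ4→X13] = [T, T]
r2 m[φ5→X5] = [T, F]
r2 m[φ5→X12] = [T, T]
r2 m[φ6→X12] = [T, F]
r2 m[φ6→X3] = [T, F]
r2 m[φ7→X15] = [F, T]
r2 m[φ8→X14] = [F, T]
r2 m[X14→φ0] = [F, T]
r2 m[X14→φ8] = [F, T]
r2 m[X5→φ3] = [T, F]
r2 m[X5→φ5] = [T, T]
r2 m[X6→φ0] = [T, T]
r2 m[X6→φ1] = [T, F]
r2 m[X15→φ1] = [F, T]
r2 m[X15→φ2] = [F, T]
r2 m[X15→φ7] = [T, T]
r2 m[X4→φ4] = [T, T]
r2 m[X13→φ2] = [T, T]
r2 m[X13→φ3] = [T, F]
r2 m[X13→φ4] = [T, F]
r2 m[X12→φ5] = [T, F]
r2 m[X12→φ6] = [T, T]
r2 m[X3→φ6] = [T, T]
r3 m[φ0→X14] = [F, T]
r3 m[φ0→X6] = [T, F]
r3 m[φ1→X6] = [T, T]
r3 m[φ1→X15] = [T, T]
r3 m[φ2→X15] = [T, T]
r3 m[φ2→X13] = [T, F]
r3 m[φ3→X5] = [T, T]
r3 m[φ3→X13] = [T, F]
r3 m[φ4→X4] = [T, F]
r3 m[φ4→X13] = [T, T]
r3 m[φ5→X5] = [T, F]
r3 m[φ5→X12] = [T, T]
r3 m[φ6→X12] = [T, F]
r3 m[φ6→X3] = [T, F]
r3 m[φ7→X15] = [F, T]
r3 m[φ8→X14] = [F, T]
r3 m[X14→φ0] = [F, T]
r3 m[X14→φ8] = [F, T]
r3 m[X5→φ3] = [T, F]
r3 m[X5→φ5] = [T, T]
r3 m[X6→φ0] = [T, T]
r3 m[X6→φ1] = [T, F]
r3 m[X15→φ1] = [F, T]
r3 m[X15→φ2] = [F, T]
r3 m[X15→φ7] = [T, T]
r3 m[X4→φ4] = [T, T]
r3 m[X13→φ2] = [T, T]
r3 m[X13→φ3] = [T, F]
r3 m[X13→φ4] = [T, F]
r3 m[X12→φ5] = [T, F]
r3 m[X12→φ6] = [T, T]
r3 m[X3→φ6] = [T, T]
r4 m[φ0→X14] = [F, T]
r4 m[φ0→X6] = [T, F]
r4 m[φ1→X6] = [T, T]
r4 m[φ1→X15] = [T, T]
r4 m[φ2→X15] = [T, T]
r4 m[φ2→X13] = [T, F]
r4 m[φ3→X5] = [T, T]
r4 m[φ3→X13] = [T, F]
r4 m[φ4→X4] = [T, F]
r4 m[φ4→X13] = [T, T]
r4 m[φ5→X5] = [T, F]
r4 m[φ5→X12] = [T, T]
r4 m[φ6→X12] = [T, F]
r4 m[φ6→X3] = [T, F]
r4 m[φ7→X15] = [F, T]
r4 m[φ8→X14] = [F, T]
r4 m[X14→φ0] = [F, T]
r4 m[X14→φ8] = [F, T]
r4 m[X5→φ3] = [T, F]
r4 m[X5→φ5] = [T, T]
r4 m[X6→φ0] = [T, T]
r4 m[X6→φ1] = [T, F]
r4 m[X15→φ1] = [F, T]
r4 m[X15→φ2] = [F, T]
r4 m[X15→φ7] = [T, T]
r4 m[X4→φ4] = [T, T]
r4 m[X13→φ2] = [T, F]
r4 m[X13→φ3] = [T, F]
r4 m[X13→φ4] = [T, F]
r4 m[X12→φ5] = [T, F]
r4 m[X12→φ6] = [T, T]
r4 m[X3→φ6] = [T, T]
r5 m[φ0→X14] = [F, T]
r5 m[φ0→X6] = [T, F]
r5 m[φ1→X6] = [T, T]
r5 m[φ1→X15] = [T, T]
r5 m[φ2→X15] = [T, T]
r5 m[φ2→X13] = [T, F]
r5 m[φ3→X5] = [T, T]
r5 m[φ3→X13] = [T, F]
r5 m[φ4→X4] = [T, F]
r5 m[φ4→X13] = [T, T]
r5 m[φ5→X5] = [T, F]
r5 m[φ5→X12] = [T, T]
r5 m[φ6→X12] = [T, F]
r5 m[φ6→X3] = [T, F]
r5 m[φ7→X15] = [F, T]
r5 m[φ8→X14] = [F, T]
r5 m[X14→φ0] = [F, T]
r5 m[X14→φ8] = [F, T]
r5 m[X5→φ3] = [T, F]
r5 m[X5→φ5] = [T, T]
r5 m[X6→φ0] = [T, T]
r5 m[X6→φ1] = [T, F]
r5 m[X15→φ1] = [F, T]
r5 m[X15→φ2] = [F, T]
r5 m[X15→φ7] = [T, T]
r5 m[X4→φ4] = [T, T]
r5 m[X13→φ2] = [T, F]
r5 m[X13→φ3] = [T, F]
r5 m[X13→φ4] = [T, F]
r5 m[X12→φ5] = [T, F]
r5 m[X12→φ6] = [T, T]
r5 m[X3→φ6] = [T, T]
fixed point reached at round 5
b[X15] = ⊗ incoming = [F, T]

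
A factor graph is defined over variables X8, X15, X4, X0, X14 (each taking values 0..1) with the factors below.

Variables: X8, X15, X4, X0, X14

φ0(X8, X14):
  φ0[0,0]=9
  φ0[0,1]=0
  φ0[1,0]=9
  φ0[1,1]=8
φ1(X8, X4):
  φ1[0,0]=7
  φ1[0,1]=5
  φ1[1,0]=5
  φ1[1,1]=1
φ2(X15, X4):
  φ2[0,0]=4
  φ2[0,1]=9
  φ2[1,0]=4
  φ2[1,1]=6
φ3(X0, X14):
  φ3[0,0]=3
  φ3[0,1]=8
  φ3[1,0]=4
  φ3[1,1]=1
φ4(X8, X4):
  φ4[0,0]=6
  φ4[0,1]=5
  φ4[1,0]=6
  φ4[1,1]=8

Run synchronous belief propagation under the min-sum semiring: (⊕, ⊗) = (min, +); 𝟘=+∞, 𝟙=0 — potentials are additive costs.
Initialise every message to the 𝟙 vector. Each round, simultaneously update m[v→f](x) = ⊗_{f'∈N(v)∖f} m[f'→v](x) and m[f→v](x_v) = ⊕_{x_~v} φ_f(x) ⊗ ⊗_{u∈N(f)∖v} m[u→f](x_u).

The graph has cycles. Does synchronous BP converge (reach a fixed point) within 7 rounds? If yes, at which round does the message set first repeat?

init: all messages = 𝟙 over 2 values
r1 m[φ0→X8] = [0, 8]
r1 m[φ0→X14] = [9, 0]
r1 m[φ1→X8] = [5, 1]
r1 m[φ1→X4] = [5, 1]
r1 m[φ2→X15] = [4, 4]
r1 m[φ2→X4] = [4, 6]
r1 m[φ3→X0] = [3, 1]
r1 m[φ3→X14] = [3, 1]
r1 m[φ4→X8] = [5, 6]
r1 m[φ4→X4] = [6, 5]
r1 m[X8→φ0] = [0, 0]
r1 m[X8→φ1] = [0, 0]
r1 m[X8→φ4] = [0, 0]
r1 m[X15→φ2] = [0, 0]
r1 m[X4→φ1] = [0, 0]
r1 m[X4→φ2] = [0, 0]
r1 m[X4→φ4] = [0, 0]
r1 m[X0→φ3] = [0, 0]
r1 m[X14→φ0] = [0, 0]
r1 m[X14→φ3] = [0, 0]
r2 m[φ0→X8] = [0, 8]
r2 m[φ0→X14] = [9, 0]
r2 m[φ1→X8] = [5, 1]
r2 m[φ1→X4] = [5, 1]
r2 m[φ2→X15] = [4, 4]
r2 m[φ2→X4] = [4, 6]
r2 m[φ3→X0] = [3, 1]
r2 m[φ3→X14] = [3, 1]
r2 m[φ4→X8] = [5, 6]
r2 m[φ4→X4] = [6, 5]
r2 m[X8→φ0] = [10, 7]
r2 m[X8→φ1] = [5, 14]
r2 m[X8→φ4] = [5, 9]
r2 m[X15→φ2] = [0, 0]
r2 m[X4→φ1] = [10, 11]
r2 m[X4→φ2] = [11, 6]
r2 m[X4→φ4] = [9, 7]
r2 m[X0→φ3] = [0, 0]
r2 m[X14→φ0] = [3, 1]
r2 m[X14→φ3] = [9, 0]
r3 m[φ0→X8] = [1, 9]
r3 m[φ0→X14] = [16, 10]
r3 m[φ1→X8] = [16, 12]
r3 m[φ1→X4] = [12, 10]
r3 m[φ2→X15] = [15, 12]
r3 m[φ2→X4] = [4, 6]
r3 m[φ3→X0] = [8, 1]
r3 m[φ3→X14] = [3, 1]
r3 m[φ4→X8] = [12, 15]
r3 m[φ4→X4] = [11, 10]
r3 m[X8→φ0] = [10, 7]
r3 m[X8→φ1] = [5, 14]
r3 m[X8→φ4] = [5, 9]
r3 m[X15→φ2] = [0, 0]
r3 m[X4→φ1] = [10, 11]
r3 m[X4→φ2] = [11, 6]
r3 m[X4→φ4] = [9, 7]
r3 m[X0→φ3] = [0, 0]
r3 m[X14→φ0] = [3, 1]
r3 m[X14→φ3] = [9, 0]
r4 m[φ0→X8] = [1, 9]
r4 m[φ0→X14] = [16, 10]
r4 m[φ1→X8] = [16, 12]
r4 m[φ1→X4] = [12, 10]
r4 m[φ2→X15] = [15, 12]
r4 m[φ2→X4] = [4, 6]
r4 m[φ3→X0] = [8, 1]
r4 m[φ3→X14] = [3, 1]
r4 m[φ4→X8] = [12, 15]
r4 m[φ4→X4] = [11, 10]
r4 m[X8→φ0] = [28, 27]
r4 m[X8→φ1] = [13, 24]
r4 m[X8→φ4] = [17, 21]
r4 m[X15→φ2] = [0, 0]
r4 m[X4→φ1] = [15, 16]
r4 m[X4→φ2] = [23, 20]
r4 m[X4→φ4] = [16, 16]
r4 m[X0→φ3] = [0, 0]
r4 m[X14→φ0] = [3, 1]
r4 m[X14→φ3] = [16, 10]
r5 m[φ0→X8] = [1, 9]
r5 m[φ0→X14] = [36, 28]
r5 m[φ1→X8] = [21, 17]
r5 m[φ1→X4] = [20, 18]
r5 m[φ2→X15] = [27, 26]
r5 m[φ2→X4] = [4, 6]
r5 m[φ3→X0] = [18, 11]
r5 m[φ3→X14] = [3, 1]
r5 m[φ4→X8] = [21, 22]
r5 m[φ4→X4] = [23, 22]
r5 m[X8→φ0] = [28, 27]
r5 m[X8→φ1] = [13, 24]
r5 m[X8→φ4] = [17, 21]
r5 m[X15→φ2] = [0, 0]
r5 m[X4→φ1] = [15, 16]
r5 m[X4→φ2] = [23, 20]
r5 m[X4→φ4] = [16, 16]
r5 m[X0→φ3] = [0, 0]
r5 m[X14→φ0] = [3, 1]
r5 m[X14→φ3] = [16, 10]
r6 m[φ0→X8] = [1, 9]
r6 m[φ0→X14] = [36, 28]
r6 m[φ1→X8] = [21, 17]
r6 m[φ1→X4] = [20, 18]
r6 m[φ2→X15] = [27, 26]
r6 m[φ2→X4] = [4, 6]
r6 m[φ3→X0] = [18, 11]
r6 m[φ3→X14] = [3, 1]
r6 m[φ4→X8] = [21, 22]
r6 m[φ4→X4] = [23, 22]
r6 m[X8→φ0] = [42, 39]
r6 m[X8→φ1] = [22, 31]
r6 m[X8→φ4] = [22, 26]
r6 m[X15→φ2] = [0, 0]
r6 m[X4→φ1] = [27, 28]
r6 m[X4→φ2] = [43, 40]
r6 m[X4→φ4] = [24, 24]
r6 m[X0→φ3] = [0, 0]
r6 m[X14→φ0] = [3, 1]
r6 m[X14→φ3] = [36, 28]
r7 m[φ0→X8] = [1, 9]
r7 m[φ0→X14] = [48, 42]
r7 m[φ1→X8] = [33, 29]
r7 m[φ1→X4] = [29, 27]
r7 m[φ2→X15] = [47, 46]
r7 m[φ2→X4] = [4, 6]
r7 m[φ3→X0] = [36, 29]
r7 m[φ3→X14] = [3, 1]
r7 m[φ4→X8] = [29, 30]
r7 m[φ4→X4] = [28, 27]
r7 m[X8→φ0] = [42, 39]
r7 m[X8→φ1] = [22, 31]
r7 m[X8→φ4] = [22, 26]
r7 m[X15→φ2] = [0, 0]
r7 m[X4→φ1] = [27, 28]
r7 m[X4→φ2] = [43, 40]
r7 m[X4→φ4] = [24, 24]
r7 m[X0→φ3] = [0, 0]
r7 m[X14→φ0] = [3, 1]
r7 m[X14→φ3] = [36, 28]
no fixed point within 7 rounds

NOT CONVERGED within 7 rounds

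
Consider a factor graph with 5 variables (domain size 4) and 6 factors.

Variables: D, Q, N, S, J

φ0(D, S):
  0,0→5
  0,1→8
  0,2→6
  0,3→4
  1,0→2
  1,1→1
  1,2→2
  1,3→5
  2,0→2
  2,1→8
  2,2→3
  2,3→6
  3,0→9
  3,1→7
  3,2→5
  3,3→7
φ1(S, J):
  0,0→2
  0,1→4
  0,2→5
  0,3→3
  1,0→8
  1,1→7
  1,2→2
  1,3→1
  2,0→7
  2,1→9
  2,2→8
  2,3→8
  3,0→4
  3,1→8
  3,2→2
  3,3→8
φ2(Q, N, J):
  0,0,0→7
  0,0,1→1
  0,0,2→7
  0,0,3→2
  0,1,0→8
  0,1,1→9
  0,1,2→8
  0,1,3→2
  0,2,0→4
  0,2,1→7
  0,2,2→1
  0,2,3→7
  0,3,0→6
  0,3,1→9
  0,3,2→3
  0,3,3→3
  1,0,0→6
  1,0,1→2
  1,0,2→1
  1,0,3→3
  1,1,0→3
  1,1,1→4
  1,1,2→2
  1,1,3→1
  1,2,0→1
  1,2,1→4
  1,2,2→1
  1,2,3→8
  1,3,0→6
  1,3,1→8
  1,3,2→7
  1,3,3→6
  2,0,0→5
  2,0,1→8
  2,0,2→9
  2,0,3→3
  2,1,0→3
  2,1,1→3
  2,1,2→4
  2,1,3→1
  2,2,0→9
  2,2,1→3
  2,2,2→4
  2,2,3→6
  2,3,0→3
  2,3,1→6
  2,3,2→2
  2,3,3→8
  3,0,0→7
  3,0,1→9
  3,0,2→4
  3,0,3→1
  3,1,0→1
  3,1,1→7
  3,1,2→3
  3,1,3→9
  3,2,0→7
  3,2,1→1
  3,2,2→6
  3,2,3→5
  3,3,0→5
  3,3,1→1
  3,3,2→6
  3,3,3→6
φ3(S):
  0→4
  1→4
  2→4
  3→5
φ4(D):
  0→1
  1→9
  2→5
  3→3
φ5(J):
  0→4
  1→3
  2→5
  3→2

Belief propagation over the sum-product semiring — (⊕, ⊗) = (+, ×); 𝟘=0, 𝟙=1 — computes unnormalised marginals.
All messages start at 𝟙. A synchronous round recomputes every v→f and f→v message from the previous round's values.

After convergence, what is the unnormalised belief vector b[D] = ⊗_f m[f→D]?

b[D] = [541224, 2198808, 2234360, 1870968]

init: all messages = 𝟙 over 4 values
r1 m[φ0→D] = [23, 10, 19, 28]
r1 m[φ0→S] = [18, 24, 16, 22]
r1 m[φ1→S] = [14, 18, 32, 22]
r1 m[φ1→J] = [21, 28, 17, 20]
r1 m[φ2→Q] = [84, 63, 77, 78]
r1 m[φ2→N] = [75, 68, 74, 85]
r1 m[φ2→J] = [81, 82, 68, 71]
r1 m[φ3→S] = [4, 4, 4, 5]
r1 m[φ4→D] = [1, 9, 5, 3]
r1 m[φ5→J] = [4, 3, 5, 2]
r1 m[D→φ0] = [1, 1, 1, 1]
r1 m[D→φ4] = [1, 1, 1, 1]
r1 m[Q→φ2] = [1, 1, 1, 1]
r1 m[N→φ2] = [1, 1, 1, 1]
r1 m[S→φ0] = [1, 1, 1, 1]
r1 m[S→φ1] = [1, 1, 1, 1]
r1 m[S→φ3] = [1, 1, 1, 1]
r1 m[J→φ1] = [1, 1, 1, 1]
r1 m[J→φ2] = [1, 1, 1, 1]
r1 m[J→φ5] = [1, 1, 1, 1]
r2 m[φ0→D] = [23, 10, 19, 28]
r2 m[φ0→S] = [18, 24, 16, 22]
r2 m[φ1→S] = [14, 18, 32, 22]
r2 m[φ1→J] = [21, 28, 17, 20]
r2 m[φ2→Q] = [84, 63, 77, 78]
r2 m[φ2→N] = [75, 68, 74, 85]
r2 m[φ2→J] = [81, 82, 68, 71]
r2 m[φ3→S] = [4, 4, 4, 5]
r2 m[φ4→D] = [1, 9, 5, 3]
r2 m[φ5→J] = [4, 3, 5, 2]
r2 m[D→φ0] = [1, 9, 5, 3]
r2 m[D→φ4] = [23, 10, 19, 28]
r2 m[Q→φ2] = [1, 1, 1, 1]
r2 m[N→φ2] = [1, 1, 1, 1]
r2 m[S→φ0] = [56, 72, 128, 110]
r2 m[S→φ1] = [72, 96, 64, 110]
r2 m[S→φ3] = [252, 432, 512, 484]
r2 m[J→φ1] = [324, 246, 340, 142]
r2 m[J→φ2] = [84, 84, 85, 40]
r2 m[J→φ5] = [1701, 2296, 1156, 1420]
r3 m[φ0→D] = [2064, 990, 1732, 2418]
r3 m[φ0→S] = [60, 78, 54, 100]
r3 m[φ1→S] = [3758, 5136, 8338, 5080]
r3 m[φ1→J] = [1800, 2416, 1284, 1704]
r3 m[φ2→Q] = [6459, 4511, 5695, 5647]
r3 m[φ2→N] = [5925, 5157, 5084, 6146]
r3 m[φ2→J] = [81, 82, 68, 71]
r3 m[φ3→S] = [4, 4, 4, 5]
r3 m[φ4→D] = [1, 9, 5, 3]
r3 m[φ5→J] = [4, 3, 5, 2]
r3 m[D→φ0] = [1, 9, 5, 3]
r3 m[D→φ4] = [23, 10, 19, 28]
r3 m[Q→φ2] = [1, 1, 1, 1]
r3 m[N→φ2] = [1, 1, 1, 1]
r3 m[S→φ0] = [56, 72, 128, 110]
r3 m[S→φ1] = [72, 96, 64, 110]
r3 m[S→φ3] = [252, 432, 512, 484]
r3 m[J→φ1] = [324, 246, 340, 142]
r3 m[J→φ2] = [84, 84, 85, 40]
r3 m[J→φ5] = [1701, 2296, 1156, 1420]
r4 m[φ0→D] = [2064, 990, 1732, 2418]
r4 m[φ0→S] = [60, 78, 54, 100]
r4 m[φ1→S] = [3758, 5136, 8338, 5080]
r4 m[φ1→J] = [1800, 2416, 1284, 1704]
r4 m[φ2→Q] = [6459, 4511, 5695, 5647]
r4 m[φ2→N] = [5925, 5157, 5084, 6146]
r4 m[φ2→J] = [81, 82, 68, 71]
r4 m[φ3→S] = [4, 4, 4, 5]
r4 m[φ4→D] = [1, 9, 5, 3]
r4 m[φ5→J] = [4, 3, 5, 2]
r4 m[D→φ0] = [1, 9, 5, 3]
r4 m[D→φ4] = [2064, 990, 1732, 2418]
r4 m[Q→φ2] = [1, 1, 1, 1]
r4 m[N→φ2] = [1, 1, 1, 1]
r4 m[S→φ0] = [15032, 20544, 33352, 25400]
r4 m[S→φ1] = [240, 312, 216, 500]
r4 m[S→φ3] = [225480, 400608, 450252, 508000]
r4 m[J→φ1] = [324, 246, 340, 142]
r4 m[J→φ2] = [7200, 7248, 6420, 3408]
r4 m[J→φ5] = [145800, 198112, 87312, 120984]
r5 m[φ0→D] = [541224, 244312, 446872, 623656]
r5 m[φ0→S] = [60, 78, 54, 100]
r5 m[φ1→S] = [3758, 5136, 8338, 5080]
r5 m[φ1→J] = [6488, 9088, 4552, 6760]
r5 m[φ2→Q] = [538140, 377628, 472284, 468012]
r5 m[φ2→N] = [490452, 428148, 425568, 511896]
r5 m[φ2→J] = [81, 82, 68, 71]
r5 m[φ3→S] = [4, 4, 4, 5]
r5 m[φ4→D] = [1, 9, 5, 3]
r5 m[φ5→J] = [4, 3, 5, 2]
r5 m[D→φ0] = [1, 9, 5, 3]
r5 m[D→φ4] = [2064, 990, 1732, 2418]
r5 m[Q→φ2] = [1, 1, 1, 1]
r5 m[N→φ2] = [1, 1, 1, 1]
r5 m[S→φ0] = [15032, 20544, 33352, 25400]
r5 m[S→φ1] = [240, 312, 216, 500]
r5 m[S→φ3] = [225480, 400608, 450252, 508000]
r5 m[J→φ1] = [324, 246, 340, 142]
r5 m[J→φ2] = [7200, 7248, 6420, 3408]
r5 m[J→φ5] = [145800, 198112, 87312, 120984]
r6 m[φ0→D] = [541224, 244312, 446872, 623656]
r6 m[φ0→S] = [60, 78, 54, 100]
r6 m[φ1→S] = [3758, 5136, 8338, 5080]
r6 m[φ1→J] = [6488, 9088, 4552, 6760]
r6 m[φ2→Q] = [538140, 377628, 472284, 468012]
r6 m[φ2→N] = [490452, 428148, 425568, 511896]
r6 m[φ2→J] = [81, 82, 68, 71]
r6 m[φ3→S] = [4, 4, 4, 5]
r6 m[φ4→D] = [1, 9, 5, 3]
r6 m[φ5→J] = [4, 3, 5, 2]
r6 m[D→φ0] = [1, 9, 5, 3]
r6 m[D→φ4] = [541224, 244312, 446872, 623656]
r6 m[Q→φ2] = [1, 1, 1, 1]
r6 m[N→φ2] = [1, 1, 1, 1]
r6 m[S→φ0] = [15032, 20544, 33352, 25400]
r6 m[S→φ1] = [240, 312, 216, 500]
r6 m[S→φ3] = [225480, 400608, 450252, 508000]
r6 m[J→φ1] = [324, 246, 340, 142]
r6 m[J→φ2] = [25952, 27264, 22760, 13520]
r6 m[J→φ5] = [525528, 745216, 309536, 479960]
r7 m[φ0→D] = [541224, 244312, 446872, 623656]
r7 m[φ0→S] = [60, 78, 54, 100]
r7 m[φ1→S] = [3758, 5136, 8338, 5080]
r7 m[φ1→J] = [6488, 9088, 4552, 6760]
r7 m[φ2→Q] = [1979384, 1399704, 1740120, 1726152]
r7 m[φ2→N] = [1793720, 1579032, 1578592, 1894016]
r7 m[φ2→J] = [81, 82, 68, 71]
r7 m[φ3→S] = [4, 4, 4, 5]
r7 m[φ4→D] = [1, 9, 5, 3]
r7 m[φ5→J] = [4, 3, 5, 2]
r7 m[D→φ0] = [1, 9, 5, 3]
r7 m[D→φ4] = [541224, 244312, 446872, 623656]
r7 m[Q→φ2] = [1, 1, 1, 1]
r7 m[N→φ2] = [1, 1, 1, 1]
r7 m[S→φ0] = [15032, 20544, 33352, 25400]
r7 m[S→φ1] = [240, 312, 216, 500]
r7 m[S→φ3] = [225480, 400608, 450252, 508000]
r7 m[J→φ1] = [324, 246, 340, 142]
r7 m[J→φ2] = [25952, 27264, 22760, 13520]
r7 m[J→φ5] = [525528, 745216, 309536, 479960]
r8 m[φ0→D] = [541224, 244312, 446872, 623656]
r8 m[φ0→S] = [60, 78, 54, 100]
r8 m[φ1→S] = [3758, 5136, 8338, 5080]
r8 m[φ1→J] = [6488, 9088, 4552, 6760]
r8 m[φ2→Q] = [1979384, 1399704, 1740120, 1726152]
r8 m[φ2→N] = [1793720, 1579032, 1578592, 1894016]
r8 m[φ2→J] = [81, 82, 68, 71]
r8 m[φ3→S] = [4, 4, 4, 5]
r8 m[φ4→D] = [1, 9, 5, 3]
r8 m[φ5→J] = [4, 3, 5, 2]
r8 m[D→φ0] = [1, 9, 5, 3]
r8 m[D→φ4] = [541224, 244312, 446872, 623656]
r8 m[Q→φ2] = [1, 1, 1, 1]
r8 m[N→φ2] = [1, 1, 1, 1]
r8 m[S→φ0] = [15032, 20544, 33352, 25400]
r8 m[S→φ1] = [240, 312, 216, 500]
r8 m[S→φ3] = [225480, 400608, 450252, 508000]
r8 m[J→φ1] = [324, 246, 340, 142]
r8 m[J→φ2] = [25952, 27264, 22760, 13520]
r8 m[J→φ5] = [525528, 745216, 309536, 479960]
fixed point reached at round 8
b[D] = ⊗ incoming = [541224, 2198808, 2234360, 1870968]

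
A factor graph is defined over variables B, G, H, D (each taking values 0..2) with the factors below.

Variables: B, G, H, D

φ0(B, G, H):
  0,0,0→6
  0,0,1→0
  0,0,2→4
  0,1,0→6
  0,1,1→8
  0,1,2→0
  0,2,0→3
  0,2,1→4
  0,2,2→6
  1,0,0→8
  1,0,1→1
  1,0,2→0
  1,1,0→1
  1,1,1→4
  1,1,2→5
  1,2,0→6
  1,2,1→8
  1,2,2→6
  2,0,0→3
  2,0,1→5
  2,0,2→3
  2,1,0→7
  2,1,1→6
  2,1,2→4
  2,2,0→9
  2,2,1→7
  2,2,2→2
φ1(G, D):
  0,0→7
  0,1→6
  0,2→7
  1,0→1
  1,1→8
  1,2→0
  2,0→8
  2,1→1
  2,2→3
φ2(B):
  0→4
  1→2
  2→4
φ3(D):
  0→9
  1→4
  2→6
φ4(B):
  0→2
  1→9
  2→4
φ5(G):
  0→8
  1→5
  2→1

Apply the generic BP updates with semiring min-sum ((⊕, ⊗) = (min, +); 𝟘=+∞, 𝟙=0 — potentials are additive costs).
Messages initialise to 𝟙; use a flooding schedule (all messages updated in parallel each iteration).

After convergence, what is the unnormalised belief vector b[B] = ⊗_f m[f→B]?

b[B] = [15, 23, 16]

init: all messages = 𝟙 over 3 values
r1 m[φ0→B] = [0, 0, 2]
r1 m[φ0→G] = [0, 0, 2]
r1 m[φ0→H] = [1, 0, 0]
r1 m[φ1→G] = [6, 0, 1]
r1 m[φ1→D] = [1, 1, 0]
r1 m[φ2→B] = [4, 2, 4]
r1 m[φ3→D] = [9, 4, 6]
r1 m[φ4→B] = [2, 9, 4]
r1 m[φ5→G] = [8, 5, 1]
r1 m[B→φ0] = [0, 0, 0]
r1 m[B→φ2] = [0, 0, 0]
r1 m[B→φ4] = [0, 0, 0]
r1 m[G→φ0] = [0, 0, 0]
r1 m[G→φ1] = [0, 0, 0]
r1 m[G→φ5] = [0, 0, 0]
r1 m[H→φ0] = [0, 0, 0]
r1 m[D→φ1] = [0, 0, 0]
r1 m[D→φ3] = [0, 0, 0]
r2 m[φ0→B] = [0, 0, 2]
r2 m[φ0→G] = [0, 0, 2]
r2 m[φ0→H] = [1, 0, 0]
r2 m[φ1→G] = [6, 0, 1]
r2 m[φ1→D] = [1, 1, 0]
r2 m[φ2→B] = [4, 2, 4]
r2 m[φ3→D] = [9, 4, 6]
r2 m[φ4→B] = [2, 9, 4]
r2 m[φ5→G] = [8, 5, 1]
r2 m[B→φ0] = [6, 11, 8]
r2 m[B→φ2] = [2, 9, 6]
r2 m[B→φ4] = [4, 2, 6]
r2 m[G→φ0] = [14, 5, 2]
r2 m[G→φ1] = [8, 5, 3]
r2 m[G→φ5] = [6, 0, 3]
r2 m[H→φ0] = [0, 0, 0]
r2 m[D→φ1] = [9, 4, 6]
r2 m[D→φ3] = [1, 1, 0]
r3 m[φ0→B] = [5, 6, 4]
r3 m[φ0→G] = [6, 6, 9]
r3 m[φ0→H] = [11, 12, 11]
r3 m[φ1→G] = [10, 6, 5]
r3 m[φ1→D] = [6, 4, 5]
r3 m[φ2→B] = [4, 2, 4]
r3 m[φ3→D] = [9, 4, 6]
r3 m[φ4→B] = [2, 9, 4]
r3 m[φ5→G] = [8, 5, 1]
r3 m[B→φ0] = [6, 11, 8]
r3 m[B→φ2] = [2, 9, 6]
r3 m[B→φ4] = [4, 2, 6]
r3 m[G→φ0] = [14, 5, 2]
r3 m[G→φ1] = [8, 5, 3]
r3 m[G→φ5] = [6, 0, 3]
r3 m[H→φ0] = [0, 0, 0]
r3 m[D→φ1] = [9, 4, 6]
r3 m[D→φ3] = [1, 1, 0]
r4 m[φ0→B] = [5, 6, 4]
r4 m[φ0→G] = [6, 6, 9]
r4 m[φ0→H] = [11, 12, 11]
r4 m[φ1→G] = [10, 6, 5]
r4 m[φ1→D] = [6, 4, 5]
r4 m[φ2→B] = [4, 2, 4]
r4 m[φ3→D] = [9, 4, 6]
r4 m[φ4→B] = [2, 9, 4]
r4 m[φ5→G] = [8, 5, 1]
r4 m[B→φ0] = [6, 11, 8]
r4 m[B→φ2] = [7, 15, 8]
r4 m[B→φ4] = [9, 8, 8]
r4 m[G→φ0] = [18, 11, 6]
r4 m[G→φ1] = [14, 11, 10]
r4 m[G→φ5] = [16, 12, 14]
r4 m[H→φ0] = [0, 0, 0]
r4 m[D→φ1] = [9, 4, 6]
r4 m[D→φ3] = [6, 4, 5]
r5 m[φ0→B] = [9, 12, 8]
r5 m[φ0→G] = [6, 6, 9]
r5 m[φ0→H] = [15, 16, 16]
r5 m[φ1→G] = [10, 6, 5]
r5 m[φ1→D] = [12, 11, 11]
r5 m[φ2→B] = [4, 2, 4]
r5 m[φ3→D] = [9, 4, 6]
r5 m[φ4→B] = [2, 9, 4]
r5 m[φ5→G] = [8, 5, 1]
r5 m[B→φ0] = [6, 11, 8]
r5 m[B→φ2] = [7, 15, 8]
r5 m[B→φ4] = [9, 8, 8]
r5 m[G→φ0] = [18, 11, 6]
r5 m[G→φ1] = [14, 11, 10]
r5 m[G→φ5] = [16, 12, 14]
r5 m[H→φ0] = [0, 0, 0]
r5 m[D→φ1] = [9, 4, 6]
r5 m[D→φ3] = [6, 4, 5]
r6 m[φ0→B] = [9, 12, 8]
r6 m[φ0→G] = [6, 6, 9]
r6 m[φ0→H] = [15, 16, 16]
r6 m[φ1→G] = [10, 6, 5]
r6 m[φ1→D] = [12, 11, 11]
r6 m[φ2→B] = [4, 2, 4]
r6 m[φ3→D] = [9, 4, 6]
r6 m[φ4→B] = [2, 9, 4]
r6 m[φ5→G] = [8, 5, 1]
r6 m[B→φ0] = [6, 11, 8]
r6 m[B→φ2] = [11, 21, 12]
r6 m[B→φ4] = [13, 14, 12]
r6 m[G→φ0] = [18, 11, 6]
r6 m[G→φ1] = [14, 11, 10]
r6 m[G→φ5] = [16, 12, 14]
r6 m[H→φ0] = [0, 0, 0]
r6 m[D→φ1] = [9, 4, 6]
r6 m[D→φ3] = [12, 11, 11]
r7 m[φ0→B] = [9, 12, 8]
r7 m[φ0→G] = [6, 6, 9]
r7 m[φ0→H] = [15, 16, 16]
r7 m[φ1→G] = [10, 6, 5]
r7 m[φ1→D] = [12, 11, 11]
r7 m[φ2→B] = [4, 2, 4]
r7 m[φ3→D] = [9, 4, 6]
r7 m[φ4→B] = [2, 9, 4]
r7 m[φ5→G] = [8, 5, 1]
r7 m[B→φ0] = [6, 11, 8]
r7 m[B→φ2] = [11, 21, 12]
r7 m[B→φ4] = [13, 14, 12]
r7 m[G→φ0] = [18, 11, 6]
r7 m[G→φ1] = [14, 11, 10]
r7 m[G→φ5] = [16, 12, 14]
r7 m[H→φ0] = [0, 0, 0]
r7 m[D→φ1] = [9, 4, 6]
r7 m[D→φ3] = [12, 11, 11]
fixed point reached at round 7
b[B] = ⊗ incoming = [15, 23, 16]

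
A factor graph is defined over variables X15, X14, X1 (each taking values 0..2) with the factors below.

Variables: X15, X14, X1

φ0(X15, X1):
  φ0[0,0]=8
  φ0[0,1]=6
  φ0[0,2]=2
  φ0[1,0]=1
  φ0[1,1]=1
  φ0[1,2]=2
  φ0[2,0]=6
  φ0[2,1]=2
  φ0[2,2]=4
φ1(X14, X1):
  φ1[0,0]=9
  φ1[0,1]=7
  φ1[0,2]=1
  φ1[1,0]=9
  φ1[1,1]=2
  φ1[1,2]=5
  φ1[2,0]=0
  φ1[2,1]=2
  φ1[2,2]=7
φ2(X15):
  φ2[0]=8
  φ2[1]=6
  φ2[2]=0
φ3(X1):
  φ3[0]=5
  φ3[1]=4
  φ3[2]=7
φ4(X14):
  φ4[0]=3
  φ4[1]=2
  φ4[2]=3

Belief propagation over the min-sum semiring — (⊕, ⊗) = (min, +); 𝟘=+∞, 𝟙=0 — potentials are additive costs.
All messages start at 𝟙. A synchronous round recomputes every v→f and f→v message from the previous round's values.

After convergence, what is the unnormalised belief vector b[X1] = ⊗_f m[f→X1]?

init: all messages = 𝟙 over 3 values
r1 m[φ0→X15] = [2, 1, 2]
r1 m[φ0→X1] = [1, 1, 2]
r1 m[φ1→X14] = [1, 2, 0]
r1 m[φ1→X1] = [0, 2, 1]
r1 m[φ2→X15] = [8, 6, 0]
r1 m[φ3→X1] = [5, 4, 7]
r1 m[φ4→X14] = [3, 2, 3]
r1 m[X15→φ0] = [0, 0, 0]
r1 m[X15→φ2] = [0, 0, 0]
r1 m[X14→φ1] = [0, 0, 0]
r1 m[X14→φ4] = [0, 0, 0]
r1 m[X1→φ0] = [0, 0, 0]
r1 m[X1→φ1] = [0, 0, 0]
r1 m[X1→φ3] = [0, 0, 0]
r2 m[φ0→X15] = [2, 1, 2]
r2 m[φ0→X1] = [1, 1, 2]
r2 m[φ1→X14] = [1, 2, 0]
r2 m[φ1→X1] = [0, 2, 1]
r2 m[φ2→X15] = [8, 6, 0]
r2 m[φ3→X1] = [5, 4, 7]
r2 m[φ4→X14] = [3, 2, 3]
r2 m[X15→φ0] = [8, 6, 0]
r2 m[X15→φ2] = [2, 1, 2]
r2 m[X14→φ1] = [3, 2, 3]
r2 m[X14→φ4] = [1, 2, 0]
r2 m[X1→φ0] = [5, 6, 8]
r2 m[X1→φ1] = [6, 5, 9]
r2 m[X1→φ3] = [1, 3, 3]
r3 m[φ0→X15] = [10, 6, 8]
r3 m[φ0→X1] = [6, 2, 4]
r3 m[φ1→X14] = [10, 7, 6]
r3 m[φ1→X1] = [3, 4, 4]
r3 m[φ2→X15] = [8, 6, 0]
r3 m[φ3→X1] = [5, 4, 7]
r3 m[φ4→X14] = [3, 2, 3]
r3 m[X15→φ0] = [8, 6, 0]
r3 m[X15→φ2] = [2, 1, 2]
r3 m[X14→φ1] = [3, 2, 3]
r3 m[X14→φ4] = [1, 2, 0]
r3 m[X1→φ0] = [5, 6, 8]
r3 m[X1→φ1] = [6, 5, 9]
r3 m[X1→φ3] = [1, 3, 3]
r4 m[φ0→X15] = [10, 6, 8]
r4 m[φ0→X1] = [6, 2, 4]
r4 m[φ1→X14] = [10, 7, 6]
r4 m[φ1→X1] = [3, 4, 4]
r4 m[φ2→X15] = [8, 6, 0]
r4 m[φ3→X1] = [5, 4, 7]
r4 m[φ4→X14] = [3, 2, 3]
r4 m[X15→φ0] = [8, 6, 0]
r4 m[X15→φ2] = [10, 6, 8]
r4 m[X14→φ1] = [3, 2, 3]
r4 m[X14→φ4] = [10, 7, 6]
r4 m[X1→φ0] = [8, 8, 11]
r4 m[X1→φ1] = [11, 6, 11]
r4 m[X1→φ3] = [9, 6, 8]
r5 m[φ0→X15] = [13, 9, 10]
r5 m[φ0→X1] = [6, 2, 4]
r5 m[φ1→X14] = [12, 8, 8]
r5 m[φ1→X1] = [3, 4, 4]
r5 m[φ2→X15] = [8, 6, 0]
r5 m[φ3→X1] = [5, 4, 7]
r5 m[φ4→X14] = [3, 2, 3]
r5 m[X15→φ0] = [8, 6, 0]
r5 m[X15→φ2] = [10, 6, 8]
r5 m[X14→φ1] = [3, 2, 3]
r5 m[X14→φ4] = [10, 7, 6]
r5 m[X1→φ0] = [8, 8, 11]
r5 m[X1→φ1] = [11, 6, 11]
r5 m[X1→φ3] = [9, 6, 8]
r6 m[φ0→X15] = [13, 9, 10]
r6 m[φ0→X1] = [6, 2, 4]
r6 m[φ1→X14] = [12, 8, 8]
r6 m[φ1→X1] = [3, 4, 4]
r6 m[φ2→X15] = [8, 6, 0]
r6 m[φ3→X1] = [5, 4, 7]
r6 m[φ4→X14] = [3, 2, 3]
r6 m[X15→φ0] = [8, 6, 0]
r6 m[X15→φ2] = [13, 9, 10]
r6 m[X14→φ1] = [3, 2, 3]
r6 m[X14→φ4] = [12, 8, 8]
r6 m[X1→φ0] = [8, 8, 11]
r6 m[X1→φ1] = [11, 6, 11]
r6 m[X1→φ3] = [9, 6, 8]
r7 m[φ0→X15] = [13, 9, 10]
r7 m[φ0→X1] = [6, 2, 4]
r7 m[φ1→X14] = [12, 8, 8]
r7 m[φ1→X1] = [3, 4, 4]
r7 m[φ2→X15] = [8, 6, 0]
r7 m[φ3→X1] = [5, 4, 7]
r7 m[φ4→X14] = [3, 2, 3]
r7 m[X15→φ0] = [8, 6, 0]
r7 m[X15→φ2] = [13, 9, 10]
r7 m[X14→φ1] = [3, 2, 3]
r7 m[X14→φ4] = [12, 8, 8]
r7 m[X1→φ0] = [8, 8, 11]
r7 m[X1→φ1] = [11, 6, 11]
r7 m[X1→φ3] = [9, 6, 8]
fixed point reached at round 7
b[X1] = ⊗ incoming = [14, 10, 15]

b[X1] = [14, 10, 15]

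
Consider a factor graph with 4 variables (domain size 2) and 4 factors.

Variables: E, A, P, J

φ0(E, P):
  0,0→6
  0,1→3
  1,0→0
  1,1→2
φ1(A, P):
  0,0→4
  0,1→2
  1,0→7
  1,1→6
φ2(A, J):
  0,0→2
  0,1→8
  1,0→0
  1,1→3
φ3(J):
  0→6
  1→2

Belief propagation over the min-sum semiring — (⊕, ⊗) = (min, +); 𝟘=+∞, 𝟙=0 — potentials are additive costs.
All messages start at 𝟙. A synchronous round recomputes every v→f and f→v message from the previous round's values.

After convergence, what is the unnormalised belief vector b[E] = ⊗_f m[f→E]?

b[E] = [13, 12]

init: all messages = 𝟙 over 2 values
r1 m[φ0→E] = [3, 0]
r1 m[φ0→P] = [0, 2]
r1 m[φ1→A] = [2, 6]
r1 m[φ1→P] = [4, 2]
r1 m[φ2→A] = [2, 0]
r1 m[φ2→J] = [0, 3]
r1 m[φ3→J] = [6, 2]
r1 m[E→φ0] = [0, 0]
r1 m[A→φ1] = [0, 0]
r1 m[A→φ2] = [0, 0]
r1 m[P→φ0] = [0, 0]
r1 m[P→φ1] = [0, 0]
r1 m[J→φ2] = [0, 0]
r1 m[J→φ3] = [0, 0]
r2 m[φ0→E] = [3, 0]
r2 m[φ0→P] = [0, 2]
r2 m[φ1→A] = [2, 6]
r2 m[φ1→P] = [4, 2]
r2 m[φ2→A] = [2, 0]
r2 m[φ2→J] = [0, 3]
r2 m[φ3→J] = [6, 2]
r2 m[E→φ0] = [0, 0]
r2 m[A→φ1] = [2, 0]
r2 m[A→φ2] = [2, 6]
r2 m[P→φ0] = [4, 2]
r2 m[P→φ1] = [0, 2]
r2 m[J→φ2] = [6, 2]
r2 m[J→φ3] = [0, 3]
r3 m[φ0→E] = [5, 4]
r3 m[φ0→P] = [0, 2]
r3 m[φ1→A] = [4, 7]
r3 m[φ1→P] = [6, 4]
r3 m[φ2→A] = [8, 5]
r3 m[φ2→J] = [4, 9]
r3 m[φ3→J] = [6, 2]
r3 m[E→φ0] = [0, 0]
r3 m[A→φ1] = [2, 0]
r3 m[A→φ2] = [2, 6]
r3 m[P→φ0] = [4, 2]
r3 m[P→φ1] = [0, 2]
r3 m[J→φ2] = [6, 2]
r3 m[J→φ3] = [0, 3]
r4 m[φ0→E] = [5, 4]
r4 m[φ0→P] = [0, 2]
r4 m[φ1→A] = [4, 7]
r4 m[φ1→P] = [6, 4]
r4 m[φ2→A] = [8, 5]
r4 m[φ2→J] = [4, 9]
r4 m[φ3→J] = [6, 2]
r4 m[E→φ0] = [0, 0]
r4 m[A→φ1] = [8, 5]
r4 m[A→φ2] = [4, 7]
r4 m[P→φ0] = [6, 4]
r4 m[P→φ1] = [0, 2]
r4 m[J→φ2] = [6, 2]
r4 m[J→φ3] = [4, 9]
r5 m[φ0→E] = [7, 6]
r5 m[φ0→P] = [0, 2]
r5 m[φ1→A] = [4, 7]
r5 m[φ1→P] = [12, 10]
r5 m[φ2→A] = [8, 5]
r5 m[φ2→J] = [6, 10]
r5 m[φ3→J] = [6, 2]
r5 m[E→φ0] = [0, 0]
r5 m[A→φ1] = [8, 5]
r5 m[A→φ2] = [4, 7]
r5 m[P→φ0] = [6, 4]
r5 m[P→φ1] = [0, 2]
r5 m[J→φ2] = [6, 2]
r5 m[J→φ3] = [4, 9]
r6 m[φ0→E] = [7, 6]
r6 m[φ0→P] = [0, 2]
r6 m[φ1→A] = [4, 7]
r6 m[φ1→P] = [12, 10]
r6 m[φ2→A] = [8, 5]
r6 m[φ2→J] = [6, 10]
r6 m[φ3→J] = [6, 2]
r6 m[E→φ0] = [0, 0]
r6 m[A→φ1] = [8, 5]
r6 m[A→φ2] = [4, 7]
r6 m[P→φ0] = [12, 10]
r6 m[P→φ1] = [0, 2]
r6 m[J→φ2] = [6, 2]
r6 m[J→φ3] = [6, 10]
r7 m[φ0→E] = [13, 12]
r7 m[φ0→P] = [0, 2]
r7 m[φ1→A] = [4, 7]
r7 m[φ1→P] = [12, 10]
r7 m[φ2→A] = [8, 5]
r7 m[φ2→J] = [6, 10]
r7 m[φ3→J] = [6, 2]
r7 m[E→φ0] = [0, 0]
r7 m[A→φ1] = [8, 5]
r7 m[A→φ2] = [4, 7]
r7 m[P→φ0] = [12, 10]
r7 m[P→φ1] = [0, 2]
r7 m[J→φ2] = [6, 2]
r7 m[J→φ3] = [6, 10]
r8 m[φ0→E] = [13, 12]
r8 m[φ0→P] = [0, 2]
r8 m[φ1→A] = [4, 7]
r8 m[φ1→P] = [12, 10]
r8 m[φ2→A] = [8, 5]
r8 m[φ2→J] = [6, 10]
r8 m[φ3→J] = [6, 2]
r8 m[E→φ0] = [0, 0]
r8 m[A→φ1] = [8, 5]
r8 m[A→φ2] = [4, 7]
r8 m[P→φ0] = [12, 10]
r8 m[P→φ1] = [0, 2]
r8 m[J→φ2] = [6, 2]
r8 m[J→φ3] = [6, 10]
fixed point reached at round 8
b[E] = ⊗ incoming = [13, 12]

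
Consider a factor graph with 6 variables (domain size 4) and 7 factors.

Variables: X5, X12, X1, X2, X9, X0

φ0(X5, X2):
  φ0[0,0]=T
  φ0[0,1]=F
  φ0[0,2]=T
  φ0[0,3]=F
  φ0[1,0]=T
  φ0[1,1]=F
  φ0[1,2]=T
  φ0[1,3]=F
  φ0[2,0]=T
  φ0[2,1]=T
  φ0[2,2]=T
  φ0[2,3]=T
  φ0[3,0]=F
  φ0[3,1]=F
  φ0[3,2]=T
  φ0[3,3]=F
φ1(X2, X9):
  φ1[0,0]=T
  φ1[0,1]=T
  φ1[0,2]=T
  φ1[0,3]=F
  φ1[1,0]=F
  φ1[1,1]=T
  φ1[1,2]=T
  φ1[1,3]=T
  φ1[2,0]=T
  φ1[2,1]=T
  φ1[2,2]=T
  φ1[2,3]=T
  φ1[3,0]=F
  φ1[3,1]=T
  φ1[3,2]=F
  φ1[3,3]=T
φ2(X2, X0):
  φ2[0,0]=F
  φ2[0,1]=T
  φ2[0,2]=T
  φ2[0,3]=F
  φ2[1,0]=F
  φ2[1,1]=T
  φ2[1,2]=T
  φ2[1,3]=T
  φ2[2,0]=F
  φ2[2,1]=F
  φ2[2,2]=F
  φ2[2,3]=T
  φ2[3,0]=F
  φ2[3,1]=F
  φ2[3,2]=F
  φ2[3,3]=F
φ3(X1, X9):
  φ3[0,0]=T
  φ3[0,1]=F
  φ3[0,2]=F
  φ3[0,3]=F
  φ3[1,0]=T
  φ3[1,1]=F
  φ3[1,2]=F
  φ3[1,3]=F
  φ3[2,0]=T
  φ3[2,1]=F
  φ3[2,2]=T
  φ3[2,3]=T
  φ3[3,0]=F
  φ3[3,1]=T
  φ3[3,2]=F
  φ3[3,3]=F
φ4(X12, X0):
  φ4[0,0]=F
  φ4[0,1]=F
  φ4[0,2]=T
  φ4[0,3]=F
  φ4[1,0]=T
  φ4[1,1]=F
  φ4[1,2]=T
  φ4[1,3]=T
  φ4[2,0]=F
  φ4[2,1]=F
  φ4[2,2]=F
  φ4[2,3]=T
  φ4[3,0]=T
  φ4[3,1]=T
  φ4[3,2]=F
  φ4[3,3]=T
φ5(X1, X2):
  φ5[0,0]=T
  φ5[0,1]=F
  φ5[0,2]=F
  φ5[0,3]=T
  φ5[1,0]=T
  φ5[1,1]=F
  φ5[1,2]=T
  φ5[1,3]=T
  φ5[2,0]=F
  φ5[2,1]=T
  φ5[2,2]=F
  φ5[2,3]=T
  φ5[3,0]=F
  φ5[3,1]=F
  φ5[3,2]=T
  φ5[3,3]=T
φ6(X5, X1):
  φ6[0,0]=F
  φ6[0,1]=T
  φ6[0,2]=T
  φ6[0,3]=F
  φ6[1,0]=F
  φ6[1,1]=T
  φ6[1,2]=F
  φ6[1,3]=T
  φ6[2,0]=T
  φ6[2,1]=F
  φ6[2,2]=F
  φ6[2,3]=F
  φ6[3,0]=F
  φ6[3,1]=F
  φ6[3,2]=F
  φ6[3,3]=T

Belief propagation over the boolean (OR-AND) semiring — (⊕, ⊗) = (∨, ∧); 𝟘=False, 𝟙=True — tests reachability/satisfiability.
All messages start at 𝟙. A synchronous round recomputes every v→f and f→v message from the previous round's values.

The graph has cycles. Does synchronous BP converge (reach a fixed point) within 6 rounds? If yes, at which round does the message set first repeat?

init: all messages = 𝟙 over 4 values
r1 m[φ0→X5] = [T, T, T, T]
r1 m[φ0→X2] = [T, T, T, T]
r1 m[φ1→X2] = [T, T, T, T]
r1 m[φ1→X9] = [T, T, T, T]
r1 m[φ2→X2] = [T, T, T, F]
r1 m[φ2→X0] = [F, T, T, T]
r1 m[φ3→X1] = [T, T, T, T]
r1 m[φ3→X9] = [T, T, T, T]
r1 m[φ4→X12] = [T, T, T, T]
r1 m[φ4→X0] = [T, T, T, T]
r1 m[φ5→X1] = [T, T, T, T]
r1 m[φ5→X2] = [T, T, T, T]
r1 m[φ6→X5] = [T, T, T, T]
r1 m[φ6→X1] = [T, T, T, T]
r1 m[X5→φ0] = [T, T, T, T]
r1 m[X5→φ6] = [T, T, T, T]
r1 m[X12→φ4] = [T, T, T, T]
r1 m[X1→φ3] = [T, T, T, T]
r1 m[X1→φ5] = [T, T, T, T]
r1 m[X1→φ6] = [T, T, T, T]
r1 m[X2→φ0] = [T, T, T, T]
r1 m[X2→φ1] = [T, T, T, T]
r1 m[X2→φ2] = [T, T, T, T]
r1 m[X2→φ5] = [T, T, T, T]
r1 m[X9→φ1] = [T, T, T, T]
r1 m[X9→φ3] = [T, T, T, T]
r1 m[X0→φ2] = [T, T, T, T]
r1 m[X0→φ4] = [T, T, T, T]
r2 m[φ0→X5] = [T, T, T, T]
r2 m[φ0→X2] = [T, T, T, T]
r2 m[φ1→X2] = [T, T, T, T]
r2 m[φ1→X9] = [T, T, T, T]
r2 m[φ2→X2] = [T, T, T, F]
r2 m[φ2→X0] = [F, T, T, T]
r2 m[φ3→X1] = [T, T, T, T]
r2 m[φ3→X9] = [T, T, T, T]
r2 m[φ4→X12] = [T, T, T, T]
r2 m[φ4→X0] = [T, T, T, T]
r2 m[φ5→X1] = [T, T, T, T]
r2 m[φ5→X2] = [T, T, T, T]
r2 m[φ6→X5] = [T, T, T, T]
r2 m[φ6→X1] = [T, T, T, T]
r2 m[X5→φ0] = [T, T, T, T]
r2 m[X5→φ6] = [T, T, T, T]
r2 m[X12→φ4] = [T, T, T, T]
r2 m[X1→φ3] = [T, T, T, T]
r2 m[X1→φ5] = [T, T, T, T]
r2 m[X1→φ6] = [T, T, T, T]
r2 m[X2→φ0] = [T, T, T, F]
r2 m[X2→φ1] = [T, T, T, F]
r2 m[X2→φ2] = [T, T, T, T]
r2 m[X2→φ5] = [T, T, T, F]
r2 m[X9→φ1] = [T, T, T, T]
r2 m[X9→φ3] = [T, T, T, T]
r2 m[X0→φ2] = [T, T, T, T]
r2 m[X0→φ4] = [F, T, T, T]
r3 m[φ0→X5] = [T, T, T, T]
r3 m[φ0→X2] = [T, T, T, T]
r3 m[φ1→X2] = [T, T, T, T]
r3 m[φ1→X9] = [T, T, T, T]
r3 m[φ2→X2] = [T, T, T, F]
r3 m[φ2→X0] = [F, T, T, T]
r3 m[φ3→X1] = [T, T, T, T]
r3 m[φ3→X9] = [T, T, T, T]
r3 m[φ4→X12] = [T, T, T, T]
r3 m[φ4→X0] = [T, T, T, T]
r3 m[φ5→X1] = [T, T, T, T]
r3 m[φ5→X2] = [T, T, T, T]
r3 m[φ6→X5] = [T, T, T, T]
r3 m[φ6→X1] = [T, T, T, T]
r3 m[X5→φ0] = [T, T, T, T]
r3 m[X5→φ6] = [T, T, T, T]
r3 m[X12→φ4] = [T, T, T, T]
r3 m[X1→φ3] = [T, T, T, T]
r3 m[X1→φ5] = [T, T, T, T]
r3 m[X1→φ6] = [T, T, T, T]
r3 m[X2→φ0] = [T, T, T, F]
r3 m[X2→φ1] = [T, T, T, F]
r3 m[X2→φ2] = [T, T, T, T]
r3 m[X2→φ5] = [T, T, T, F]
r3 m[X9→φ1] = [T, T, T, T]
r3 m[X9→φ3] = [T, T, T, T]
r3 m[X0→φ2] = [T, T, T, T]
r3 m[X0→φ4] = [F, T, T, T]
fixed point reached at round 3
messages reach a fixed point at round 3

CONVERGED at round 3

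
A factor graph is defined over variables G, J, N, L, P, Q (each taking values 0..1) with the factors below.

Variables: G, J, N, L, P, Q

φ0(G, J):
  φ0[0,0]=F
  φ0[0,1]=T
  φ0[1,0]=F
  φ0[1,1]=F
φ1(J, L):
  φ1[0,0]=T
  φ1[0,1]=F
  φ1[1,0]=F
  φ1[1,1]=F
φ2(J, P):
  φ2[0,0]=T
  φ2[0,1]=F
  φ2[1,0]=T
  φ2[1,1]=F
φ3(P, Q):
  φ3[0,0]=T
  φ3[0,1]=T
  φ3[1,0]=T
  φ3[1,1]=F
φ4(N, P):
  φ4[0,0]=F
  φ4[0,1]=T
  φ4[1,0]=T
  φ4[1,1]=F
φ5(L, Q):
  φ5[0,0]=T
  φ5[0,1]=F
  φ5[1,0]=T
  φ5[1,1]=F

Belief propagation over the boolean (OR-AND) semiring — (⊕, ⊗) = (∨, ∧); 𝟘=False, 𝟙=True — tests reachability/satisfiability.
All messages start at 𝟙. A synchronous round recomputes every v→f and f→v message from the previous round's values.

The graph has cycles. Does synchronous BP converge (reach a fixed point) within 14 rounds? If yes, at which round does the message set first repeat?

CONVERGED at round 11

init: all messages = 𝟙 over 2 values
r1 m[φ0→G] = [T, F]
r1 m[φ0→J] = [F, T]
r1 m[φ1→J] = [T, F]
r1 m[φ1→L] = [T, F]
r1 m[φ2→J] = [T, T]
r1 m[φ2→P] = [T, F]
r1 m[φ3→P] = [T, T]
r1 m[φ3→Q] = [T, T]
r1 m[φ4→N] = [T, T]
r1 m[φ4→P] = [T, T]
r1 m[φ5→L] = [T, T]
r1 m[φ5→Q] = [T, F]
r1 m[G→φ0] = [T, T]
r1 m[J→φ0] = [T, T]
r1 m[J→φ1] = [T, T]
r1 m[J→φ2] = [T, T]
r1 m[N→φ4] = [T, T]
r1 m[L→φ1] = [T, T]
r1 m[L→φ5] = [T, T]
r1 m[P→φ2] = [T, T]
r1 m[P→φ3] = [T, T]
r1 m[P→φ4] = [T, T]
r1 m[Q→φ3] = [T, T]
r1 m[Q→φ5] = [T, T]
r2 m[φ0→G] = [T, F]
r2 m[φ0→J] = [F, T]
r2 m[φ1→J] = [T, F]
r2 m[φ1→L] = [T, F]
r2 m[φ2→J] = [T, T]
r2 m[φ2→P] = [T, F]
r2 m[φ3→P] = [T, T]
r2 m[φ3→Q] = [T, T]
r2 m[φ4→N] = [T, T]
r2 m[φ4→P] = [T, T]
r2 m[φ5→L] = [T, T]
r2 m[φ5→Q] = [T, F]
r2 m[G→φ0] = [T, T]
r2 m[J→φ0] = [T, F]
r2 m[J→φ1] = [F, T]
r2 m[J→φ2] = [F, F]
r2 m[N→φ4] = [T, T]
r2 m[L→φ1] = [T, T]
r2 m[L→φ5] = [T, F]
r2 m[P→φ2] = [T, T]
r2 m[P→φ3] = [T, F]
r2 m[P→φ4] = [T, F]
r2 m[Q→φ3] = [T, F]
r2 m[Q→φ5] = [T, T]
r3 m[φ0→G] = [F, F]
r3 m[φ0→J] = [F, T]
r3 m[φ1→J] = [T, F]
r3 m[φ1→L] = [F, F]
r3 m[φ2→J] = [T, T]
r3 m[φ2→P] = [F, F]
r3 m[φ3→P] = [T, T]
r3 m[φ3→Q] = [T, T]
r3 m[φ4→N] = [F, T]
r3 m[φ4→P] = [T, T]
r3 m[φ5→L] = [T, T]
r3 m[φ5→Q] = [T, F]
r3 m[G→φ0] = [T, T]
r3 m[J→φ0] = [T, F]
r3 m[J→φ1] = [F, T]
r3 m[J→φ2] = [F, F]
r3 m[N→φ4] = [T, T]
r3 m[L→φ1] = [T, T]
r3 m[L→φ5] = [T, F]
r3 m[P→φ2] = [T, T]
r3 m[P→φ3] = [T, F]
r3 m[P→φ4] = [T, F]
r3 m[Q→φ3] = [T, F]
r3 m[Q→φ5] = [T, T]
r4 m[φ0→G] = [F, F]
r4 m[φ0→J] = [F, T]
r4 m[φ1→J] = [T, F]
r4 m[φ1→L] = [F, F]
r4 m[φ2→J] = [T, T]
r4 m[φ2→P] = [F, F]
r4 m[φ3→P] = [T, T]
r4 m[φ3→Q] = [T, T]
r4 m[φ4→N] = [F, T]
r4 m[φ4→P] = [T, T]
r4 m[φ5→L] = [T, T]
r4 m[φ5→Q] = [T, F]
r4 m[G→φ0] = [T, T]
r4 m[J→φ0] = [T, F]
r4 m[J→φ1] = [F, T]
r4 m[J→φ2] = [F, F]
r4 m[N→φ4] = [T, T]
r4 m[L→φ1] = [T, T]
r4 m[L→φ5] = [F, F]
r4 m[P→φ2] = [T, T]
r4 m[P→φ3] = [F, F]
r4 m[P→φ4] = [F, F]
r4 m[Q→φ3] = [T, F]
r4 m[Q→φ5] = [T, T]
r5 m[φ0→G] = [F, F]
r5 m[φ0→J] = [F, T]
r5 m[φ1→J] = [T, F]
r5 m[φ1→L] = [F, F]
r5 m[φ2→J] = [T, T]
r5 m[φ2→P] = [F, F]
r5 m[φ3→P] = [T, T]
r5 m[φ3→Q] = [F, F]
r5 m[φ4→N] = [F, F]
r5 m[φ4→P] = [T, T]
r5 m[φ5→L] = [T, T]
r5 m[φ5→Q] = [F, F]
r5 m[G→φ0] = [T, T]
r5 m[J→φ0] = [T, F]
r5 m[J→φ1] = [F, T]
r5 m[J→φ2] = [F, F]
r5 m[N→φ4] = [T, T]
r5 m[L→φ1] = [T, T]
r5 m[L→φ5] = [F, F]
r5 m[P→φ2] = [T, T]
r5 m[P→φ3] = [F, F]
r5 m[P→φ4] = [F, F]
r5 m[Q→φ3] = [T, F]
r5 m[Q→φ5] = [T, T]
r6 m[φ0→G] = [F, F]
r6 m[φ0→J] = [F, T]
r6 m[φ1→J] = [T, F]
r6 m[φ1→L] = [F, F]
r6 m[φ2→J] = [T, T]
r6 m[φ2→P] = [F, F]
r6 m[φ3→P] = [T, T]
r6 m[φ3→Q] = [F, F]
r6 m[φ4→N] = [F, F]
r6 m[φ4→P] = [T, T]
r6 m[φ5→L] = [T, T]
r6 m[φ5→Q] = [F, F]
r6 m[G→φ0] = [T, T]
r6 m[J→φ0] = [T, F]
r6 m[J→φ1] = [F, T]
r6 m[J→φ2] = [F, F]
r6 m[N→φ4] = [T, T]
r6 m[L→φ1] = [T, T]
r6 m[L→φ5] = [F, F]
r6 m[P→φ2] = [T, T]
r6 m[P→φ3] = [F, F]
r6 m[P→φ4] = [F, F]
r6 m[Q→φ3] = [F, F]
r6 m[Q→φ5] = [F, F]
r7 m[φ0→G] = [F, F]
r7 m[φ0→J] = [F, T]
r7 m[φ1→J] = [T, F]
r7 m[φ1→L] = [F, F]
r7 m[φ2→J] = [T, T]
r7 m[φ2→P] = [F, F]
r7 m[φ3→P] = [F, F]
r7 m[φ3→Q] = [F, F]
r7 m[φ4→N] = [F, F]
r7 m[φ4→P] = [T, T]
r7 m[φ5→L] = [F, F]
r7 m[φ5→Q] = [F, F]
r7 m[G→φ0] = [T, T]
r7 m[J→φ0] = [T, F]
r7 m[J→φ1] = [F, T]
r7 m[J→φ2] = [F, F]
r7 m[N→φ4] = [T, T]
r7 m[L→φ1] = [T, T]
r7 m[L→φ5] = [F, F]
r7 m[P→φ2] = [T, T]
r7 m[P→φ3] = [F, F]
r7 m[P→φ4] = [F, F]
r7 m[Q→φ3] = [F, F]
r7 m[Q→φ5] = [F, F]
r8 m[φ0→G] = [F, F]
r8 m[φ0→J] = [F, T]
r8 m[φ1→J] = [T, F]
r8 m[φ1→L] = [F, F]
r8 m[φ2→J] = [T, T]
r8 m[φ2→P] = [F, F]
r8 m[φ3→P] = [F, F]
r8 m[φ3→Q] = [F, F]
r8 m[φ4→N] = [F, F]
r8 m[φ4→P] = [T, T]
r8 m[φ5→L] = [F, F]
r8 m[φ5→Q] = [F, F]
r8 m[G→φ0] = [T, T]
r8 m[J→φ0] = [T, F]
r8 m[J→φ1] = [F, T]
r8 m[J→φ2] = [F, F]
r8 m[N→φ4] = [T, T]
r8 m[L→φ1] = [F, F]
r8 m[L→φ5] = [F, F]
r8 m[P→φ2] = [F, F]
r8 m[P→φ3] = [F, F]
r8 m[P→φ4] = [F, F]
r8 m[Q→φ3] = [F, F]
r8 m[Q→φ5] = [F, F]
r9 m[φ0→G] = [F, F]
r9 m[φ0→J] = [F, T]
r9 m[φ1→J] = [F, F]
r9 m[φ1→L] = [F, F]
r9 m[φ2→J] = [F, F]
r9 m[φ2→P] = [F, F]
r9 m[φ3→P] = [F, F]
r9 m[φ3→Q] = [F, F]
r9 m[φ4→N] = [F, F]
r9 m[φ4→P] = [T, T]
r9 m[φ5→L] = [F, F]
r9 m[φ5→Q] = [F, F]
r9 m[G→φ0] = [T, T]
r9 m[J→φ0] = [T, F]
r9 m[J→φ1] = [F, T]
r9 m[J→φ2] = [F, F]
r9 m[N→φ4] = [T, T]
r9 m[L→φ1] = [F, F]
r9 m[L→φ5] = [F, F]
r9 m[P→φ2] = [F, F]
r9 m[P→φ3] = [F, F]
r9 m[P→φ4] = [F, F]
r9 m[Q→φ3] = [F, F]
r9 m[Q→φ5] = [F, F]
r10 m[φ0→G] = [F, F]
r10 m[φ0→J] = [F, T]
r10 m[φ1→J] = [F, F]
r10 m[φ1→L] = [F, F]
r10 m[φ2→J] = [F, F]
r10 m[φ2→P] = [F, F]
r10 m[φ3→P] = [F, F]
r10 m[φ3→Q] = [F, F]
r10 m[φ4→N] = [F, F]
r10 m[φ4→P] = [T, T]
r10 m[φ5→L] = [F, F]
r10 m[φ5→Q] = [F, F]
r10 m[G→φ0] = [T, T]
r10 m[J→φ0] = [F, F]
r10 m[J→φ1] = [F, F]
r10 m[J→φ2] = [F, F]
r10 m[N→φ4] = [T, T]
r10 m[L→φ1] = [F, F]
r10 m[L→φ5] = [F, F]
r10 m[P→φ2] = [F, F]
r10 m[P→φ3] = [F, F]
r10 m[P→φ4] = [F, F]
r10 m[Q→φ3] = [F, F]
r10 m[Q→φ5] = [F, F]
r11 m[φ0→G] = [F, F]
r11 m[φ0→J] = [F, T]
r11 m[φ1→J] = [F, F]
r11 m[φ1→L] = [F, F]
r11 m[φ2→J] = [F, F]
r11 m[φ2→P] = [F, F]
r11 m[φ3→P] = [F, F]
r11 m[φ3→Q] = [F, F]
r11 m[φ4→N] = [F, F]
r11 m[φ4→P] = [T, T]
r11 m[φ5→L] = [F, F]
r11 m[φ5→Q] = [F, F]
r11 m[G→φ0] = [T, T]
r11 m[J→φ0] = [F, F]
r11 m[J→φ1] = [F, F]
r11 m[J→φ2] = [F, F]
r11 m[N→φ4] = [T, T]
r11 m[L→φ1] = [F, F]
r11 m[L→φ5] = [F, F]
r11 m[P→φ2] = [F, F]
r11 m[P→φ3] = [F, F]
r11 m[P→φ4] = [F, F]
r11 m[Q→φ3] = [F, F]
r11 m[Q→φ5] = [F, F]
fixed point reached at round 11
messages reach a fixed point at round 11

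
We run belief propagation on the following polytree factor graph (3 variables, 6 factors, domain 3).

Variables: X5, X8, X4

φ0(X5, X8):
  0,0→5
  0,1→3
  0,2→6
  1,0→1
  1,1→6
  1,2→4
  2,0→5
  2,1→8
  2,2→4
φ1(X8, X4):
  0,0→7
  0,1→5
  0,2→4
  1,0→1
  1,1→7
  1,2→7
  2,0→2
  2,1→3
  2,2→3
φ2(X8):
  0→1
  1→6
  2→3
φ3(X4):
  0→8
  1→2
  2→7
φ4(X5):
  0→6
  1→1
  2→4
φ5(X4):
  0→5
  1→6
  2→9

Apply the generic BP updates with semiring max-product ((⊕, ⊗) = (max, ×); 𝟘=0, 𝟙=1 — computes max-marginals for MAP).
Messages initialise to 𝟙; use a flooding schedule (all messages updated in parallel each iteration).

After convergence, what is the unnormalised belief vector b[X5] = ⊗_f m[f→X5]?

init: all messages = 𝟙 over 3 values
r1 m[φ0→X5] = [6, 6, 8]
r1 m[φ0→X8] = [5, 8, 6]
r1 m[φ1→X8] = [7, 7, 3]
r1 m[φ1→X4] = [7, 7, 7]
r1 m[φ2→X8] = [1, 6, 3]
r1 m[φ3→X4] = [8, 2, 7]
r1 m[φ4→X5] = [6, 1, 4]
r1 m[φ5→X4] = [5, 6, 9]
r1 m[X5→φ0] = [1, 1, 1]
r1 m[X5→φ4] = [1, 1, 1]
r1 m[X8→φ0] = [1, 1, 1]
r1 m[X8→φ1] = [1, 1, 1]
r1 m[X8→φ2] = [1, 1, 1]
r1 m[X4→φ1] = [1, 1, 1]
r1 m[X4→φ3] = [1, 1, 1]
r1 m[X4→φ5] = [1, 1, 1]
r2 m[φ0→X5] = [6, 6, 8]
r2 m[φ0→X8] = [5, 8, 6]
r2 m[φ1→X8] = [7, 7, 3]
r2 m[φ1→X4] = [7, 7, 7]
r2 m[φ2→X8] = [1, 6, 3]
r2 m[φ3→X4] = [8, 2, 7]
r2 m[φ4→X5] = [6, 1, 4]
r2 m[φ5→X4] = [5, 6, 9]
r2 m[X5→φ0] = [6, 1, 4]
r2 m[X5→φ4] = [6, 6, 8]
r2 m[X8→φ0] = [7, 42, 9]
r2 m[X8→φ1] = [5, 48, 18]
r2 m[X8→φ2] = [35, 56, 18]
r2 m[X4→φ1] = [40, 12, 63]
r2 m[X4→φ3] = [35, 42, 63]
r2 m[X4→φ5] = [56, 14, 49]
r3 m[φ0→X5] = [126, 252, 336]
r3 m[φ0→X8] = [30, 32, 36]
r3 m[φ1→X8] = [280, 441, 189]
r3 m[φ1→X4] = [48, 336, 336]
r3 m[φ2→X8] = [1, 6, 3]
r3 m[φ3→X4] = [8, 2, 7]
r3 m[φ4→X5] = [6, 1, 4]
r3 m[φ5→X4] = [5, 6, 9]
r3 m[X5→φ0] = [6, 1, 4]
r3 m[X5→φ4] = [6, 6, 8]
r3 m[X8→φ0] = [7, 42, 9]
r3 m[X8→φ1] = [5, 48, 18]
r3 m[X8→φ2] = [35, 56, 18]
r3 m[X4→φ1] = [40, 12, 63]
r3 m[X4→φ3] = [35, 42, 63]
r3 m[X4→φ5] = [56, 14, 49]
r4 m[φ0→X5] = [126, 252, 336]
r4 m[φ0→X8] = [30, 32, 36]
r4 m[φ1→X8] = [280, 441, 189]
r4 m[φ1→X4] = [48, 336, 336]
r4 m[φ2→X8] = [1, 6, 3]
r4 m[φ3→X4] = [8, 2, 7]
r4 m[φ4→X5] = [6, 1, 4]
r4 m[φ5→X4] = [5, 6, 9]
r4 m[X5→φ0] = [6, 1, 4]
r4 m[X5→φ4] = [126, 252, 336]
r4 m[X8→φ0] = [280, 2646, 567]
r4 m[X8→φ1] = [30, 192, 108]
r4 m[X8→φ2] = [8400, 14112, 6804]
r4 m[X4→φ1] = [40, 12, 63]
r4 m[X4→φ3] = [240, 2016, 3024]
r4 m[X4→φ5] = [384, 672, 2352]
r5 m[φ0→X5] = [7938, 15876, 21168]
r5 m[φ0→X8] = [30, 32, 36]
r5 m[φ1→X8] = [280, 441, 189]
r5 m[φ1→X4] = [216, 1344, 1344]
r5 m[φ2→X8] = [1, 6, 3]
r5 m[φ3→X4] = [8, 2, 7]
r5 m[φ4→X5] = [6, 1, 4]
r5 m[φ5→X4] = [5, 6, 9]
r5 m[X5→φ0] = [6, 1, 4]
r5 m[X5→φ4] = [126, 252, 336]
r5 m[X8→φ0] = [280, 2646, 567]
r5 m[X8→φ1] = [30, 192, 108]
r5 m[X8→φ2] = [8400, 14112, 6804]
r5 m[X4→φ1] = [40, 12, 63]
r5 m[X4→φ3] = [240, 2016, 3024]
r5 m[X4→φ5] = [384, 672, 2352]
r6 m[φ0→X5] = [7938, 15876, 21168]
r6 m[φ0→X8] = [30, 32, 36]
r6 m[φ1→X8] = [280, 441, 189]
r6 m[φ1→X4] = [216, 1344, 1344]
r6 m[φ2→X8] = [1, 6, 3]
r6 m[φ3→X4] = [8, 2, 7]
r6 m[φ4→X5] = [6, 1, 4]
r6 m[φ5→X4] = [5, 6, 9]
r6 m[X5→φ0] = [6, 1, 4]
r6 m[X5→φ4] = [7938, 15876, 21168]
r6 m[X8→φ0] = [280, 2646, 567]
r6 m[X8→φ1] = [30, 192, 108]
r6 m[X8→φ2] = [8400, 14112, 6804]
r6 m[X4→φ1] = [40, 12, 63]
r6 m[X4→φ3] = [1080, 8064, 12096]
r6 m[X4→φ5] = [1728, 2688, 9408]
r7 m[φ0→X5] = [7938, 15876, 21168]
r7 m[φ0→X8] = [30, 32, 36]
r7 m[φ1→X8] = [280, 441, 189]
r7 m[φ1→X4] = [216, 1344, 1344]
r7 m[φ2→X8] = [1, 6, 3]
r7 m[φ3→X4] = [8, 2, 7]
r7 m[φ4→X5] = [6, 1, 4]
r7 m[φ5→X4] = [5, 6, 9]
r7 m[X5→φ0] = [6, 1, 4]
r7 m[X5→φ4] = [7938, 15876, 21168]
r7 m[X8→φ0] = [280, 2646, 567]
r7 m[X8→φ1] = [30, 192, 108]
r7 m[X8→φ2] = [8400, 14112, 6804]
r7 m[X4→φ1] = [40, 12, 63]
r7 m[X4→φ3] = [1080, 8064, 12096]
r7 m[X4→φ5] = [1728, 2688, 9408]
fixed point reached at round 7
b[X5] = ⊗ incoming = [47628, 15876, 84672]

b[X5] = [47628, 15876, 84672]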